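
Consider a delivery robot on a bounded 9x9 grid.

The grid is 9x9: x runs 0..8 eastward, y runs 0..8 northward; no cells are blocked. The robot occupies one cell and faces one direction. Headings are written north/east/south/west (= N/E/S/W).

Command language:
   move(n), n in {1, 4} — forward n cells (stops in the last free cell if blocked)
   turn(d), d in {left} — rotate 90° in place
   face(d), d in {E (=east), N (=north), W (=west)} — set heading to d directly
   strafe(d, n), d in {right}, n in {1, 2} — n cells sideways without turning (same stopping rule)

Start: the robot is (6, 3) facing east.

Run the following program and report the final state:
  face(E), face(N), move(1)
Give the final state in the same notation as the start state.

(6, 4) facing north

from: (6, 3) facing east
step 1 (face(E)): (6, 3) facing east
step 2 (face(N)): (6, 3) facing north
step 3 (move(1)): (6, 4) facing north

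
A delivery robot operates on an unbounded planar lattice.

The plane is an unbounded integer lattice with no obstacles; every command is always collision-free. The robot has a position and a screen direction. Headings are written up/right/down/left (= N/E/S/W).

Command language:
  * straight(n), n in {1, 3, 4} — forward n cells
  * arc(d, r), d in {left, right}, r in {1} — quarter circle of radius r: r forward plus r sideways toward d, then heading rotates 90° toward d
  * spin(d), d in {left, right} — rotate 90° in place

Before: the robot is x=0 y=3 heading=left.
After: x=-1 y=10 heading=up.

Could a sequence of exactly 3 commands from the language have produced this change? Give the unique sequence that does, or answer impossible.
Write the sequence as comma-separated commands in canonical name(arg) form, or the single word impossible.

arc(right, 1), straight(3), straight(3)

key: running straight(3) before arc(right, 1) would end elsewhere — order is forced
initial: x=0 y=3 heading=left
step 1 (arc(right, 1)): x=-1 y=4 heading=up
step 2 (straight(3)): x=-1 y=7 heading=up
step 3 (straight(3)): x=-1 y=10 heading=up
uniquely the one of 343 3-step routes that fits.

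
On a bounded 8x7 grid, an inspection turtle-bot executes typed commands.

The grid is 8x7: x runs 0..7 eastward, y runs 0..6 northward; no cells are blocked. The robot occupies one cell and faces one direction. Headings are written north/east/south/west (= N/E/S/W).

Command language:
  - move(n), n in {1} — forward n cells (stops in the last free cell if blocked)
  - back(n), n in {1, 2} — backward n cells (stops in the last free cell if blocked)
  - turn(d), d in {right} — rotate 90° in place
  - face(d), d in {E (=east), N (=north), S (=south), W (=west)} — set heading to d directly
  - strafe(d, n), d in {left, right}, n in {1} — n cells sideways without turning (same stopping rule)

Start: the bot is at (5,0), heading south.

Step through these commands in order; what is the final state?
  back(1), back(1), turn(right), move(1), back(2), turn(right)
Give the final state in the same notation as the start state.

at (6,2), heading north

begin: at (5,0), heading south
1. back(1) → at (5,1), heading south
2. back(1) → at (5,2), heading south
3. turn(right) → at (5,2), heading west
4. move(1) → at (4,2), heading west
5. back(2) → at (6,2), heading west
6. turn(right) → at (6,2), heading north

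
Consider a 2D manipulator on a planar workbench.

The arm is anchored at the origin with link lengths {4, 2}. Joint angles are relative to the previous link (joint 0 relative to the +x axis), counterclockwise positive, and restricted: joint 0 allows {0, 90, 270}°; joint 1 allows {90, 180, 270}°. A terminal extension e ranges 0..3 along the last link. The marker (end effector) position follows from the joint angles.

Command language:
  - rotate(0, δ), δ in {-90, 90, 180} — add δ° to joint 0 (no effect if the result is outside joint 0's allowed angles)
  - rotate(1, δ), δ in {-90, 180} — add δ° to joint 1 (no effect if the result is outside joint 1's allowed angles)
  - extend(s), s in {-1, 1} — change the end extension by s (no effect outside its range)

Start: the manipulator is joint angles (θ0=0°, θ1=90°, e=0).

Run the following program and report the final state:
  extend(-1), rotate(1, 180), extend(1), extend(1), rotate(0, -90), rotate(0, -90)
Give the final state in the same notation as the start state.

begin: joint angles (θ0=0°, θ1=90°, e=0)
1. extend(-1) → joint angles (θ0=0°, θ1=90°, e=0)
2. rotate(1, 180) → joint angles (θ0=0°, θ1=270°, e=0)
3. extend(1) → joint angles (θ0=0°, θ1=270°, e=1)
4. extend(1) → joint angles (θ0=0°, θ1=270°, e=2)
5. rotate(0, -90) → joint angles (θ0=270°, θ1=270°, e=2)
6. rotate(0, -90) → joint angles (θ0=270°, θ1=270°, e=2)

joint angles (θ0=270°, θ1=270°, e=2)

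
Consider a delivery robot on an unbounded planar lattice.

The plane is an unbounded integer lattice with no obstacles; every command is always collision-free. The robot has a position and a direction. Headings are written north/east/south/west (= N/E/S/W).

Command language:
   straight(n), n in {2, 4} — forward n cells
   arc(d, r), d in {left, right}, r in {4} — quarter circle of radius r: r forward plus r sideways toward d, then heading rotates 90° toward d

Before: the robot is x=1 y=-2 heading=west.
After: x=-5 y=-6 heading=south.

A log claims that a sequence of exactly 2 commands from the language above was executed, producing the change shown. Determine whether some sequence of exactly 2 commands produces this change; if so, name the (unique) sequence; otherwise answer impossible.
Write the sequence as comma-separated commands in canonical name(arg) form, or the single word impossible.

straight(2), arc(left, 4)

key: cell and facing (now S) both changed — the 2 commands mix motion and turning
begin: x=1 y=-2 heading=west
1. straight(2) → x=-1 y=-2 heading=west
2. arc(left, 4) → x=-5 y=-6 heading=south
uniquely the one of 16 2-step routes that fits.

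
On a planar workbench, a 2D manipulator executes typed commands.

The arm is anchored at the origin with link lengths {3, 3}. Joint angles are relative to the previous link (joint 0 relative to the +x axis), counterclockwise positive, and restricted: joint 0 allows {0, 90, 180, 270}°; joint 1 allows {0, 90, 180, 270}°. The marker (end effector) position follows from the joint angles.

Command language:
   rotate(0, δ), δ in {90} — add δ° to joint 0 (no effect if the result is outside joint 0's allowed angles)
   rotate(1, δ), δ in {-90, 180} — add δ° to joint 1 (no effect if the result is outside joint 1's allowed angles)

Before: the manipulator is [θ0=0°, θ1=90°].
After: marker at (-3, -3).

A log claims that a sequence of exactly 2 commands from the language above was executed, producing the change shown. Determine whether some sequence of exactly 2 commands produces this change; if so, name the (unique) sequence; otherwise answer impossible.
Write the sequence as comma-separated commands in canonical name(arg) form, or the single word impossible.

start: [θ0=0°, θ1=90°]
t=1 rotate(0, 90) ⇒ [θ0=90°, θ1=90°]
t=2 rotate(0, 90) ⇒ [θ0=180°, θ1=90°]
all 9 alternatives checked — unique.

rotate(0, 90), rotate(0, 90)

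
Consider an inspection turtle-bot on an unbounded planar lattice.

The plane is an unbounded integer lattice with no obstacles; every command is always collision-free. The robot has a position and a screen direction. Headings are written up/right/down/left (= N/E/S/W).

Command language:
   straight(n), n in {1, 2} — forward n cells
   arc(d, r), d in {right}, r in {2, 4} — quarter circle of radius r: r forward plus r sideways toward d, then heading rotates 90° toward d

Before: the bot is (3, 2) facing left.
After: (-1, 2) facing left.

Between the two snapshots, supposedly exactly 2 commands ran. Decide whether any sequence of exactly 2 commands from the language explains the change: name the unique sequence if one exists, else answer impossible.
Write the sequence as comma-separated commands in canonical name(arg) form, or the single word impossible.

straight(2), straight(2)

key: still facing W at the end — nothing in the sequence rotates
initial: (3, 2) facing left
step 1 (straight(2)): (1, 2) facing left
step 2 (straight(2)): (-1, 2) facing left
uniquely the one of 16 2-step routes that fits.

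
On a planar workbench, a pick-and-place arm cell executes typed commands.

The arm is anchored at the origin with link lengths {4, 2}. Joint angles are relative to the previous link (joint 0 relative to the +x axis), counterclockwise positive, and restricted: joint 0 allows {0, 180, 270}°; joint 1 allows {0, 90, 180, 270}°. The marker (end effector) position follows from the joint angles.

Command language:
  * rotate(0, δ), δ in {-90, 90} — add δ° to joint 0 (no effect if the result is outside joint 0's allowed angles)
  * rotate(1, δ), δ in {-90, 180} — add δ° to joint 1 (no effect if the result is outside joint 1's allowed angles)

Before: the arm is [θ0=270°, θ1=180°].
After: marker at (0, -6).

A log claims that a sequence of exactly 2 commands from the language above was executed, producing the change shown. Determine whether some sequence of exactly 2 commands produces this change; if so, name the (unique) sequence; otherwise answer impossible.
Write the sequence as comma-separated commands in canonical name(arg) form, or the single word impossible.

start: [θ0=270°, θ1=180°]
step 1 (rotate(1, -90)): [θ0=270°, θ1=90°]
step 2 (rotate(1, -90)): [θ0=270°, θ1=0°]
all 16 alternatives checked — unique.

rotate(1, -90), rotate(1, -90)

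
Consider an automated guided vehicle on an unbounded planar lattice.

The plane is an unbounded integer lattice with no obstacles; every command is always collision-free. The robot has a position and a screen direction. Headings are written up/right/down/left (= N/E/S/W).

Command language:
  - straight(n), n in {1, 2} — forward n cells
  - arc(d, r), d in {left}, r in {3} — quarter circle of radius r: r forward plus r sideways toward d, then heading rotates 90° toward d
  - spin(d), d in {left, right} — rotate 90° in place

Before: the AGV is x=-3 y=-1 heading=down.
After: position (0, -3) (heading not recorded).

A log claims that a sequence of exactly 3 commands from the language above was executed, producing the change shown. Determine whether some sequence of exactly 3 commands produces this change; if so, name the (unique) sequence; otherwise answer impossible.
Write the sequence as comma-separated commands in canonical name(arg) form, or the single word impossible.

arc(left, 3), spin(left), straight(1)

key: running straight(1) before arc(left, 3) would end elsewhere — order is forced
t0: x=-3 y=-1 heading=down
step 1 (arc(left, 3)): x=0 y=-4 heading=right
step 2 (spin(left)): x=0 y=-4 heading=up
step 3 (straight(1)): x=0 y=-3 heading=up
uniquely the one of 125 3-step routes that fits.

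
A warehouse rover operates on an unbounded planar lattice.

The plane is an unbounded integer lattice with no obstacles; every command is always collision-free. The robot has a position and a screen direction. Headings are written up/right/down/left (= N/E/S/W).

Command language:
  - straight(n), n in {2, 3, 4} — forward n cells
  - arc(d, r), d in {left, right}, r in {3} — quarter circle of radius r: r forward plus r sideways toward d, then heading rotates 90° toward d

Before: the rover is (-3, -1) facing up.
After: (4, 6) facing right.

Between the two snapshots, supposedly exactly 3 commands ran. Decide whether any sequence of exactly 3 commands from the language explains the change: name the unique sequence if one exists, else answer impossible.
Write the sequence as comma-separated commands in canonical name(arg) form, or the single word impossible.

straight(4), arc(right, 3), straight(4)

key: position moved to (4,6) AND the heading swung to E — translation plus rotation needed
from: (-3, -1) facing up
step 1 (straight(4)): (-3, 3) facing up
step 2 (arc(right, 3)): (0, 6) facing right
step 3 (straight(4)): (4, 6) facing right
uniquely the one of 125 3-step routes that fits.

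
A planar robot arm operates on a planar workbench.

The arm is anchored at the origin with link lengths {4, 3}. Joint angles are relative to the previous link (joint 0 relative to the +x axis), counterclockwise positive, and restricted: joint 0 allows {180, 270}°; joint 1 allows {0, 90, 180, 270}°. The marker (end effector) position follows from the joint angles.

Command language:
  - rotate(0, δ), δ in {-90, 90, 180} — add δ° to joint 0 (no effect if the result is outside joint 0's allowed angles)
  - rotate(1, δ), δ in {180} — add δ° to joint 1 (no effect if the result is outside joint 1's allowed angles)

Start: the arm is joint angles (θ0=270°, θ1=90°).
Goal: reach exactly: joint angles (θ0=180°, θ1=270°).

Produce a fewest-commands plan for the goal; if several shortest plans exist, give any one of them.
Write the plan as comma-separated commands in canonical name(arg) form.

rotate(0, -90), rotate(1, 180)

from: joint angles (θ0=270°, θ1=90°)
step 1 (rotate(0, -90)): joint angles (θ0=180°, θ1=90°)
step 2 (rotate(1, 180)): joint angles (θ0=180°, θ1=270°)
nothing shorter than 2 reaches the goal.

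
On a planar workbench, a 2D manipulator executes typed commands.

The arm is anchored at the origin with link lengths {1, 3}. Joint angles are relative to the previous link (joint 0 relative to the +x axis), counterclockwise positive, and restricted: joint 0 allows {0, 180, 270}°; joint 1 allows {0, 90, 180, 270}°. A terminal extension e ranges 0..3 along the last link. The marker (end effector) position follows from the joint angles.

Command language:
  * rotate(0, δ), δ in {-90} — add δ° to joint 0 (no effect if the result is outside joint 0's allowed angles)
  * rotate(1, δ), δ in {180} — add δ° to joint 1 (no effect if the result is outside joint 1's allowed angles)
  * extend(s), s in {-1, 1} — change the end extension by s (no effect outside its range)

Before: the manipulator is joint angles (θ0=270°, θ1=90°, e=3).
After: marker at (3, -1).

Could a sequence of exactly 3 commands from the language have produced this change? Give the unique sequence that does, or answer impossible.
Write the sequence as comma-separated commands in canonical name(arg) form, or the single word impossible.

extend(-1), extend(-1), extend(-1)

from: joint angles (θ0=270°, θ1=90°, e=3)
1. extend(-1) → joint angles (θ0=270°, θ1=90°, e=2)
2. extend(-1) → joint angles (θ0=270°, θ1=90°, e=1)
3. extend(-1) → joint angles (θ0=270°, θ1=90°, e=0)
uniquely the one of 64 3-step routes that fits.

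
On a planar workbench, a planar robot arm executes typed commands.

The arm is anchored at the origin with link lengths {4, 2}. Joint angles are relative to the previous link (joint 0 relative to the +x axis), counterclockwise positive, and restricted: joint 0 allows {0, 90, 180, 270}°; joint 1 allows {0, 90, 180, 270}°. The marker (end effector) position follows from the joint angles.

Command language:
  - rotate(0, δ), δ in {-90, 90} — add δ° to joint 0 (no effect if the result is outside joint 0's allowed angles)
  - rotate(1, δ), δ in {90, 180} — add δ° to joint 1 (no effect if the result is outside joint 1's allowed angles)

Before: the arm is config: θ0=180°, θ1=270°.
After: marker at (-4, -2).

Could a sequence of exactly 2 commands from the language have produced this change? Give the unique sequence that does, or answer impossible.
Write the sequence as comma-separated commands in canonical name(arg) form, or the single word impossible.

rotate(1, 90), rotate(1, 90)

initial: config: θ0=180°, θ1=270°
t=1 rotate(1, 90) ⇒ config: θ0=180°, θ1=0°
t=2 rotate(1, 90) ⇒ config: θ0=180°, θ1=90°
no rival 2-sequence matches.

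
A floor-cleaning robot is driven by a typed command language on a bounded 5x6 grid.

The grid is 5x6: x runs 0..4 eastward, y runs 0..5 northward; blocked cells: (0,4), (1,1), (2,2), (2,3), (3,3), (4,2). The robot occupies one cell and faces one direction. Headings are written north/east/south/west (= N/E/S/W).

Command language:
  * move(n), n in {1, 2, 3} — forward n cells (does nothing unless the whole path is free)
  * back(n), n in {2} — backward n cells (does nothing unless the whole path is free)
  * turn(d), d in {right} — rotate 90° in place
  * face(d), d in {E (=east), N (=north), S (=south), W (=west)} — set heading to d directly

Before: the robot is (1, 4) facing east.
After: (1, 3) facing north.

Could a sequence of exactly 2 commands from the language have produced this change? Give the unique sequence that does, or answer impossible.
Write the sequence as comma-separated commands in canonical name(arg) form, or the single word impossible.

impossible

every 2-command combo misses the target.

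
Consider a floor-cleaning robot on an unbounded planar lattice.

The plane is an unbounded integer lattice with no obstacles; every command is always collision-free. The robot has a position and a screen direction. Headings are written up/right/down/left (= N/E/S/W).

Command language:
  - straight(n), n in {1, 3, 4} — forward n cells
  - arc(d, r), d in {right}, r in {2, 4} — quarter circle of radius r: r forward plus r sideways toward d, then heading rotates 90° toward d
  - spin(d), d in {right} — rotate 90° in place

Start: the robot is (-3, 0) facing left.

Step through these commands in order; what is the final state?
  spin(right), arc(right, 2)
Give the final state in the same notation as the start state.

(-1, 2) facing right

t0: (-3, 0) facing left
1. spin(right) → (-3, 0) facing up
2. arc(right, 2) → (-1, 2) facing right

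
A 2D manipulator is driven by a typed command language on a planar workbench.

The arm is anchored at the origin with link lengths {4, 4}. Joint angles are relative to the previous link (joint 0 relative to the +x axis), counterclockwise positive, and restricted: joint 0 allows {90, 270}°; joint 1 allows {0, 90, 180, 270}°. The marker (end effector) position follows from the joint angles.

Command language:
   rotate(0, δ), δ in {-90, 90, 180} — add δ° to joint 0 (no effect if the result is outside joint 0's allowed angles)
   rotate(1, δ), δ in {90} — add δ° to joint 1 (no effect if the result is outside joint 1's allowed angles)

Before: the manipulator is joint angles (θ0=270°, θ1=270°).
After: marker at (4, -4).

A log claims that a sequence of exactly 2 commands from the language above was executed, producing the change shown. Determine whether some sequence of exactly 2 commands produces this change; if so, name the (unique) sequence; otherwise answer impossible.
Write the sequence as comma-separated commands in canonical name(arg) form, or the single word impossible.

t0: joint angles (θ0=270°, θ1=270°)
t=1 rotate(1, 90) ⇒ joint angles (θ0=270°, θ1=0°)
t=2 rotate(1, 90) ⇒ joint angles (θ0=270°, θ1=90°)
no other 2-command option fits: unique.

rotate(1, 90), rotate(1, 90)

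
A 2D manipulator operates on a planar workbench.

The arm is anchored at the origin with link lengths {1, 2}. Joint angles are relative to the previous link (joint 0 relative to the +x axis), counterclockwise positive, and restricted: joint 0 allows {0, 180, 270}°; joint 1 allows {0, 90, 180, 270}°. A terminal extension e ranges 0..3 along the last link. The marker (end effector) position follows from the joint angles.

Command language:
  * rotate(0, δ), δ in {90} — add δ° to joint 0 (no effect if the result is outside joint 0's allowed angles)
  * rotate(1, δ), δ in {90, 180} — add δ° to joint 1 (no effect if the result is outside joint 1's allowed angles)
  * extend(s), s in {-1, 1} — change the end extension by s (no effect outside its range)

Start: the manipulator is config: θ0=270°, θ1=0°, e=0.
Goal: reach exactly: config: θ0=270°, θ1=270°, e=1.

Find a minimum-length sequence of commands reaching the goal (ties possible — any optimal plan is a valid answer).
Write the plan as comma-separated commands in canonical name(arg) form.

rotate(1, 180), rotate(1, 90), extend(1)

start: config: θ0=270°, θ1=0°, e=0
step 1 (rotate(1, 180)): config: θ0=270°, θ1=180°, e=0
step 2 (rotate(1, 90)): config: θ0=270°, θ1=270°, e=0
step 3 (extend(1)): config: θ0=270°, θ1=270°, e=1
minimal: 3 command(s), checked below 3.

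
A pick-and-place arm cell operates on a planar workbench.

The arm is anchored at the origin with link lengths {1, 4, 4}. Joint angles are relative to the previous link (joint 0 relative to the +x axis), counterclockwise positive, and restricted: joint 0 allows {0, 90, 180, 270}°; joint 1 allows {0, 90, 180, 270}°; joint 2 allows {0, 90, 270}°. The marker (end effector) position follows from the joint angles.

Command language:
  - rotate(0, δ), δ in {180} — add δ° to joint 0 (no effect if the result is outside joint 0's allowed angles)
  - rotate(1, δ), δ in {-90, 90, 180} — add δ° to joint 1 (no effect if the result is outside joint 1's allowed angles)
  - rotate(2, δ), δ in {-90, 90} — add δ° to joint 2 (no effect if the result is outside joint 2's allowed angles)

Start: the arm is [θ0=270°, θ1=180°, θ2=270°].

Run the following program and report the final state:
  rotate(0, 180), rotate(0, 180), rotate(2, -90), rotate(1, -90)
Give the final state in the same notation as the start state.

[θ0=270°, θ1=90°, θ2=270°]

begin: [θ0=270°, θ1=180°, θ2=270°]
1. rotate(0, 180) → [θ0=90°, θ1=180°, θ2=270°]
2. rotate(0, 180) → [θ0=270°, θ1=180°, θ2=270°]
3. rotate(2, -90) → [θ0=270°, θ1=180°, θ2=270°]
4. rotate(1, -90) → [θ0=270°, θ1=90°, θ2=270°]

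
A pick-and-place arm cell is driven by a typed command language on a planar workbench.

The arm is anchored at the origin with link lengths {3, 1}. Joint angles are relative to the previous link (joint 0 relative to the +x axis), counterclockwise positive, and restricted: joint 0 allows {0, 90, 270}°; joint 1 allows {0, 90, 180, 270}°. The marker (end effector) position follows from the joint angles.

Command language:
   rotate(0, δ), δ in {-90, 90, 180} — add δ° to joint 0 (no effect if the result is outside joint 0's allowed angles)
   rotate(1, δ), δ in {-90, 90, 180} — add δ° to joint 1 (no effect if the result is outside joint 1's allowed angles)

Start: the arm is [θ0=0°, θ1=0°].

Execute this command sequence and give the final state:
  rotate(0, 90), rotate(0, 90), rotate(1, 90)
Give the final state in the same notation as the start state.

[θ0=90°, θ1=90°]

from: [θ0=0°, θ1=0°]
t=1 rotate(0, 90) ⇒ [θ0=90°, θ1=0°]
t=2 rotate(0, 90) ⇒ [θ0=90°, θ1=0°]
t=3 rotate(1, 90) ⇒ [θ0=90°, θ1=90°]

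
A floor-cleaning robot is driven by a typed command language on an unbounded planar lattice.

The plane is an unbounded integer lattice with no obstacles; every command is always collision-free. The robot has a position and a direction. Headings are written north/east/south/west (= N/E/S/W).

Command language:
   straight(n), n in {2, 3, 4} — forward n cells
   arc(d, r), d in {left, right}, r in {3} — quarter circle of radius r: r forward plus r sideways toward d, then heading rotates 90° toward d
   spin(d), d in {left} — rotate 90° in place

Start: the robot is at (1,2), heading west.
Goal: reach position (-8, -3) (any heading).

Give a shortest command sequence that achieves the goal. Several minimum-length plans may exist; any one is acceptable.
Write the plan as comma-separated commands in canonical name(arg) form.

straight(2), straight(4), arc(left, 3), straight(2)

begin: at (1,2), heading west
[1] after straight(2): at (-1,2), heading west
[2] after straight(4): at (-5,2), heading west
[3] after arc(left, 3): at (-8,-1), heading south
[4] after straight(2): at (-8,-3), heading south
minimal: 4 command(s), checked below 4.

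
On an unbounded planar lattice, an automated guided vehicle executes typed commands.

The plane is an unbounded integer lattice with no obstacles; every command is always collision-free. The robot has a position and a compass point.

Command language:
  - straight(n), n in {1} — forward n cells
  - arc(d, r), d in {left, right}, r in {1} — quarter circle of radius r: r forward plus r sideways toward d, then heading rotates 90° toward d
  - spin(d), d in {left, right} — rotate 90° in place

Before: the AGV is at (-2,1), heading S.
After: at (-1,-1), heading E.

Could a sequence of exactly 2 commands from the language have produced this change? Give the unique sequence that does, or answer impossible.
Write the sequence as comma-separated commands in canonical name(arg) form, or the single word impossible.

straight(1), arc(left, 1)

key: position moved to (-1,-1) AND the heading swung to E — translation plus rotation needed
t0: at (-2,1), heading S
t=1 straight(1) ⇒ at (-2,0), heading S
t=2 arc(left, 1) ⇒ at (-1,-1), heading E
uniquely the one of 25 2-step routes that fits.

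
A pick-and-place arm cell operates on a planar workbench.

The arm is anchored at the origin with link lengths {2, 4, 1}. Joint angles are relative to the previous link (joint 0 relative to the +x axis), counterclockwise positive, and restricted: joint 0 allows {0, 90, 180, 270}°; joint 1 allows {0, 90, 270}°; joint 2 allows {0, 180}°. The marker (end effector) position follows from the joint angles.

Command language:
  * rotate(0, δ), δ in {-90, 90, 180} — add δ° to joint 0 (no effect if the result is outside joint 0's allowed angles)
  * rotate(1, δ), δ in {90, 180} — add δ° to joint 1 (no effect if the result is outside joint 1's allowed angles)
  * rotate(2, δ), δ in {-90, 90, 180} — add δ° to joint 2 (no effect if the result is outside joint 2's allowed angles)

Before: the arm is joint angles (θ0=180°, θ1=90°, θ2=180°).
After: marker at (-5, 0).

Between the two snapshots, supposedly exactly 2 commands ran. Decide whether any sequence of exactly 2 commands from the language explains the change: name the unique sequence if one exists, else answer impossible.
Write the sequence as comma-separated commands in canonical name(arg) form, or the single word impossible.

key: running rotate(1, 90) before rotate(1, 180) would end elsewhere — order is forced
begin: joint angles (θ0=180°, θ1=90°, θ2=180°)
1. rotate(1, 180) → joint angles (θ0=180°, θ1=270°, θ2=180°)
2. rotate(1, 90) → joint angles (θ0=180°, θ1=0°, θ2=180°)
uniquely the one of 64 2-step routes that fits.

rotate(1, 180), rotate(1, 90)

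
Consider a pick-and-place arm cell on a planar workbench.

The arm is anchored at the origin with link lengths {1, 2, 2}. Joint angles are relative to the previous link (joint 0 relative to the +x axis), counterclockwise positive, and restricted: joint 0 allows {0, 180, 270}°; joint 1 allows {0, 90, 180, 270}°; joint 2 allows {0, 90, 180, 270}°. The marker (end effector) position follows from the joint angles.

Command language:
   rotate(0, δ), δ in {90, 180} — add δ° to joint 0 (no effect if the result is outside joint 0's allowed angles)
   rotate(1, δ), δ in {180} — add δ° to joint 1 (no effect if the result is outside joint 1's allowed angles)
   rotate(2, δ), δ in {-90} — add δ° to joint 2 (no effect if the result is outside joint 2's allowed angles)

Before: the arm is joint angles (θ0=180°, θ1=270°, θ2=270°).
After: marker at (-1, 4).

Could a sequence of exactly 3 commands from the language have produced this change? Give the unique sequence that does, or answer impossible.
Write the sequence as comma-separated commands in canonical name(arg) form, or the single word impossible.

rotate(2, -90), rotate(2, -90), rotate(2, -90)

initial: joint angles (θ0=180°, θ1=270°, θ2=270°)
[1] after rotate(2, -90): joint angles (θ0=180°, θ1=270°, θ2=180°)
[2] after rotate(2, -90): joint angles (θ0=180°, θ1=270°, θ2=90°)
[3] after rotate(2, -90): joint angles (θ0=180°, θ1=270°, θ2=0°)
all 64 alternatives checked — unique.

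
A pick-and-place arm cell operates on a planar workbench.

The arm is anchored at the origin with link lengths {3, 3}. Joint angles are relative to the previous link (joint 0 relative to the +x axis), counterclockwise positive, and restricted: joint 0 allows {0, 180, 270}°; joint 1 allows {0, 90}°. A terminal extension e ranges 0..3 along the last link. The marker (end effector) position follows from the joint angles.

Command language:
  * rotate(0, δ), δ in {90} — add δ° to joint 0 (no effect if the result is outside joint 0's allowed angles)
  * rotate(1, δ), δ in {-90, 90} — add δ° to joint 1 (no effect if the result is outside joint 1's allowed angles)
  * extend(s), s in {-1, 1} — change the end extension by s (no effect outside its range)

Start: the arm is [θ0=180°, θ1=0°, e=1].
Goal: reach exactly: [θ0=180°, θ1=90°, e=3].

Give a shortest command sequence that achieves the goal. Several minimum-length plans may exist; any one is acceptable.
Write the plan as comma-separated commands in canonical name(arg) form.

rotate(1, 90), extend(1), extend(1)

from: [θ0=180°, θ1=0°, e=1]
t=1 rotate(1, 90) ⇒ [θ0=180°, θ1=90°, e=1]
t=2 extend(1) ⇒ [θ0=180°, θ1=90°, e=2]
t=3 extend(1) ⇒ [θ0=180°, θ1=90°, e=3]
no 2-step plan works, so 3 is optimal.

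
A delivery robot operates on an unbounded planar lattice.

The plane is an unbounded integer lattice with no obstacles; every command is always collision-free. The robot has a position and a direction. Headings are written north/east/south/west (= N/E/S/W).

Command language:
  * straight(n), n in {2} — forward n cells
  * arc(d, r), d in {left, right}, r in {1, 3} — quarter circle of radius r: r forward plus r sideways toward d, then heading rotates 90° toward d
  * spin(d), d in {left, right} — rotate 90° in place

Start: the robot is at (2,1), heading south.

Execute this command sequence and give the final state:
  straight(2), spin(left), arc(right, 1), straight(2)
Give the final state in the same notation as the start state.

at (3,-4), heading south

from: at (2,1), heading south
step 1 (straight(2)): at (2,-1), heading south
step 2 (spin(left)): at (2,-1), heading east
step 3 (arc(right, 1)): at (3,-2), heading south
step 4 (straight(2)): at (3,-4), heading south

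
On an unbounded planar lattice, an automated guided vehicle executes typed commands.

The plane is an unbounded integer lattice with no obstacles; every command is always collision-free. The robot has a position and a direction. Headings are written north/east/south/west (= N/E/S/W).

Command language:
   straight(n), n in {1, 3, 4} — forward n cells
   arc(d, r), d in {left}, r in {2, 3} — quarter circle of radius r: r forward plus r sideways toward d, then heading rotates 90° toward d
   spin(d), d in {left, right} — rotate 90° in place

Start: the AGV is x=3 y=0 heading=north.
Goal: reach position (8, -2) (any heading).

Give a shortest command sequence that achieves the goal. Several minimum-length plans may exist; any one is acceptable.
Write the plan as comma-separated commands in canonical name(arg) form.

start: x=3 y=0 heading=north
step 1 (spin(right)): x=3 y=0 heading=east
step 2 (straight(3)): x=6 y=0 heading=east
step 3 (spin(right)): x=6 y=0 heading=south
step 4 (arc(left, 2)): x=8 y=-2 heading=east
minimal: 4 command(s), checked below 4.

spin(right), straight(3), spin(right), arc(left, 2)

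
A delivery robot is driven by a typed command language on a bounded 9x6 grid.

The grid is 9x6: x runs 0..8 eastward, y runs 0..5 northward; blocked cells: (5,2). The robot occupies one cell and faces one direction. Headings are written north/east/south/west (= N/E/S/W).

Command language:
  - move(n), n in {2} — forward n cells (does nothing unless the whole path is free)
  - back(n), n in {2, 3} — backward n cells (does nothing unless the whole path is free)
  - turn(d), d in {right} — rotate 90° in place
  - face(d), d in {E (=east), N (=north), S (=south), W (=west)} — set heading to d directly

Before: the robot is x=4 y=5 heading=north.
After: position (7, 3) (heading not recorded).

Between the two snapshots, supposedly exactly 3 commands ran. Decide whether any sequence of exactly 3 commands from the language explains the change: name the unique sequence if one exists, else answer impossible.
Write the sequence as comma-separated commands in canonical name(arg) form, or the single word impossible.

key: order matters: swapping back(2) and back(3) lands elsewhere
begin: x=4 y=5 heading=north
1. back(2) → x=4 y=3 heading=north
2. face(W) → x=4 y=3 heading=west
3. back(3) → x=7 y=3 heading=west
no other 3-command option fits: unique.

back(2), face(W), back(3)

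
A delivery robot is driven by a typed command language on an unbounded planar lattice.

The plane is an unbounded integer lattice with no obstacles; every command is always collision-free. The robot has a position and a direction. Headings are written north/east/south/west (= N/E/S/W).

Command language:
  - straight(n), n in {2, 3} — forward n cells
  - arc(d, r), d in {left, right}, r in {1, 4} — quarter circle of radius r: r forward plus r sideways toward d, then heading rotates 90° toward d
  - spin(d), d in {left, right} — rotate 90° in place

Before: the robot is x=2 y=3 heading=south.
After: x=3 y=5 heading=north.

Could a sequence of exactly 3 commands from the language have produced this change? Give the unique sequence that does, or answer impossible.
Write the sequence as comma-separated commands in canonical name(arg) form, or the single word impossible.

arc(left, 1), spin(left), straight(3)

key: order matters: swapping arc(left, 1) and straight(3) lands elsewhere
from: x=2 y=3 heading=south
1. arc(left, 1) → x=3 y=2 heading=east
2. spin(left) → x=3 y=2 heading=north
3. straight(3) → x=3 y=5 heading=north
all 512 alternatives checked — unique.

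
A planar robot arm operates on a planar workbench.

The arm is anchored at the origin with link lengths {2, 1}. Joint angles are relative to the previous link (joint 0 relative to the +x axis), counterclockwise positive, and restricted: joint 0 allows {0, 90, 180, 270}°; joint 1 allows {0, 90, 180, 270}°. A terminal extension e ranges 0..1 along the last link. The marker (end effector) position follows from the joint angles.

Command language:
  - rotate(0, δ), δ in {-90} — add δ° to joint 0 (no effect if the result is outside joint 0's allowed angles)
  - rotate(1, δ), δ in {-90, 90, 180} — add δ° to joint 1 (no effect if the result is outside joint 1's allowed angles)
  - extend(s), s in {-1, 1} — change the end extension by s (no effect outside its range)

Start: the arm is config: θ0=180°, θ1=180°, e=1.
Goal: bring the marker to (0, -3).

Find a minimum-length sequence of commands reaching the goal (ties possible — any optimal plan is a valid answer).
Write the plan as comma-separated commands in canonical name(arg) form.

rotate(0, -90), rotate(0, -90), rotate(0, -90), extend(-1), rotate(1, 180)

t0: config: θ0=180°, θ1=180°, e=1
step 1 (rotate(0, -90)): config: θ0=90°, θ1=180°, e=1
step 2 (rotate(0, -90)): config: θ0=0°, θ1=180°, e=1
step 3 (rotate(0, -90)): config: θ0=270°, θ1=180°, e=1
step 4 (extend(-1)): config: θ0=270°, θ1=180°, e=0
step 5 (rotate(1, 180)): config: θ0=270°, θ1=0°, e=0
nothing shorter than 5 reaches the goal.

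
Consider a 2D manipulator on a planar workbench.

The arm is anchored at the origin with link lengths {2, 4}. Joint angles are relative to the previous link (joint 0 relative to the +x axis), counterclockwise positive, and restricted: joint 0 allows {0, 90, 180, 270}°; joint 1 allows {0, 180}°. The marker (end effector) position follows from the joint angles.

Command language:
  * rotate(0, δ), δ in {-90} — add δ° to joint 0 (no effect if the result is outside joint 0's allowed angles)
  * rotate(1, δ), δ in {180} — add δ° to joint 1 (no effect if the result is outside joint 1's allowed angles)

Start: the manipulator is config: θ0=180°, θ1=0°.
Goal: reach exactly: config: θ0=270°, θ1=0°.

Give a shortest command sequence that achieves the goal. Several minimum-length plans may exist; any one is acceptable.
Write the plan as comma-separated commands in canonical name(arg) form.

rotate(0, -90), rotate(0, -90), rotate(0, -90)

initial: config: θ0=180°, θ1=0°
[1] after rotate(0, -90): config: θ0=90°, θ1=0°
[2] after rotate(0, -90): config: θ0=0°, θ1=0°
[3] after rotate(0, -90): config: θ0=270°, θ1=0°
shorter routes all fall short; 3 is best.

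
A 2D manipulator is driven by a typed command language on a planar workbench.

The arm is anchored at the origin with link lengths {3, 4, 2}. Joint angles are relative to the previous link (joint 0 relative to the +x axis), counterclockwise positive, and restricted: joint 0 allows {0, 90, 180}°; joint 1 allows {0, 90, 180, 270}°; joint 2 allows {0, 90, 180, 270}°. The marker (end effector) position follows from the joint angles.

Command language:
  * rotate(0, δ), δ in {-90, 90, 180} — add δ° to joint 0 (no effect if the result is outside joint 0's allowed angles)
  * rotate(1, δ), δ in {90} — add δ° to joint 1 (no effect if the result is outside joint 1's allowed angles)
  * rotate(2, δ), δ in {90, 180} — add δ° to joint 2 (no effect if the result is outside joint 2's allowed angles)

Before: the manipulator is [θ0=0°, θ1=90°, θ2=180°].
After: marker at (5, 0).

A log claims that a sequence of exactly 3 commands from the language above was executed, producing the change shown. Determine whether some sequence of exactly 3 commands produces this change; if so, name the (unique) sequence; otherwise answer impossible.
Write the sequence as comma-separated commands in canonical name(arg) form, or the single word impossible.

rotate(1, 90), rotate(1, 90), rotate(1, 90)

start: [θ0=0°, θ1=90°, θ2=180°]
[1] after rotate(1, 90): [θ0=0°, θ1=180°, θ2=180°]
[2] after rotate(1, 90): [θ0=0°, θ1=270°, θ2=180°]
[3] after rotate(1, 90): [θ0=0°, θ1=0°, θ2=180°]
no rival 3-sequence matches.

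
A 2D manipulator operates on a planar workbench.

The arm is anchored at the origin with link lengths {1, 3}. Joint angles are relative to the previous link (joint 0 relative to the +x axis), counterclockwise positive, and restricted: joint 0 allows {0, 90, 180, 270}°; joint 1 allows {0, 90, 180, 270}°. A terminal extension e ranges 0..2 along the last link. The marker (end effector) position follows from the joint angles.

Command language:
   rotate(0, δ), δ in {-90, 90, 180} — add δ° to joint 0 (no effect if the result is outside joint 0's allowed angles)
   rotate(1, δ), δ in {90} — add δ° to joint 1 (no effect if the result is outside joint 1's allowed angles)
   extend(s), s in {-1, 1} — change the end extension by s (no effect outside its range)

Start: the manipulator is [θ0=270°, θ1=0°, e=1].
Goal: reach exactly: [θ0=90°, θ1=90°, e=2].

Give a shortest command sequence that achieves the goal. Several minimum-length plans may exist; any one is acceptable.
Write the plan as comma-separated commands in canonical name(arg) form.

start: [θ0=270°, θ1=0°, e=1]
t=1 rotate(1, 90) ⇒ [θ0=270°, θ1=90°, e=1]
t=2 rotate(0, 180) ⇒ [θ0=90°, θ1=90°, e=1]
t=3 extend(1) ⇒ [θ0=90°, θ1=90°, e=2]
minimal: 3 command(s), checked below 3.

rotate(1, 90), rotate(0, 180), extend(1)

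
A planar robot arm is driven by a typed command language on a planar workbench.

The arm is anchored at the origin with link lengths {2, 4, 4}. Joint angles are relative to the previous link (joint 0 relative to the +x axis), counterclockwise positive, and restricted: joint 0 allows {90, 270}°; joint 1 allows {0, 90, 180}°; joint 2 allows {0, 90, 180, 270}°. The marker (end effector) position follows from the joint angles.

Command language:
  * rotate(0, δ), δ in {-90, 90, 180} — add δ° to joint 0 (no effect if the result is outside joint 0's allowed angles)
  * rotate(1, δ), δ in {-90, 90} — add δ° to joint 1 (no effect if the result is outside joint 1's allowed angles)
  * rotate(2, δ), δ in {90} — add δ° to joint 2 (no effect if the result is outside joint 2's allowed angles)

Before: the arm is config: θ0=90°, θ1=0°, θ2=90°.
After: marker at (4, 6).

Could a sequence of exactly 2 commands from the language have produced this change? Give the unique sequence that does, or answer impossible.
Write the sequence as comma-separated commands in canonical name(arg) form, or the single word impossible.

t0: config: θ0=90°, θ1=0°, θ2=90°
step 1 (rotate(2, 90)): config: θ0=90°, θ1=0°, θ2=180°
step 2 (rotate(2, 90)): config: θ0=90°, θ1=0°, θ2=270°
all 36 alternatives checked — unique.

rotate(2, 90), rotate(2, 90)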